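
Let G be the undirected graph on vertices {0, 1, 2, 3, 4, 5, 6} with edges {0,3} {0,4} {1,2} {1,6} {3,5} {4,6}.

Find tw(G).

A width-1 tree decomposition is:
Bags: B1 = {3, 5}  B2 = {0, 3}  B3 = {0, 4}  B4 = {4, 6}  B5 = {1, 6}  B6 = {1, 2}
Tree: B1–B2, B2–B3, B3–B4, B4–B5, B5–B6
Each bag holds 2 vertices, so the decomposition has width 1, which upper-bounds the treewidth. G has an edge, so its treewidth is at least 1. Hence tw(G) = 1 exactly.

1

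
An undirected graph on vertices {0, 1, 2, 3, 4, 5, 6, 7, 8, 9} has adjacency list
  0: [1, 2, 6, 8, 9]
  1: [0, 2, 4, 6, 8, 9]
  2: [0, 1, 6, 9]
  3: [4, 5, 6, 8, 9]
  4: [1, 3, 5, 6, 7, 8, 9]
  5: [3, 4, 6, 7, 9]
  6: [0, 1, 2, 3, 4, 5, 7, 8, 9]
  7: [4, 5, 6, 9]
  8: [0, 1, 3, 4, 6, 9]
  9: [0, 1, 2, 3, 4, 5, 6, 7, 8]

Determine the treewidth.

4

A width-4 tree decomposition is:
Bags: B1 = {1, 4, 6, 8, 9}  B2 = {0, 1, 6, 8, 9}  B3 = {3, 4, 6, 8, 9}  B4 = {3, 4, 5, 6, 9}  B5 = {0, 1, 2, 6, 9}  B6 = {4, 5, 6, 7, 9}
Tree: B1–B2, B1–B3, B3–B4, B2–B5, B4–B6
Every bag has size at most 5, so the width is 5 − 1 = 4 and tw(G) ≤ 4. Conversely, {0, 1, 6, 8, 9} is a clique of size 5, and the vertices of any clique must share a bag in every tree decomposition; so some bag has ≥ 5 vertices and tw(G) ≥ 4. Combining the bounds, tw(G) = 4.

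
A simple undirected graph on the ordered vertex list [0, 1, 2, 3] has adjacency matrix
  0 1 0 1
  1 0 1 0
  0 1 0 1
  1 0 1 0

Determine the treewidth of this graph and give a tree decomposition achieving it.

Every bag has size at most 3, so the width is 3 − 1 = 2 and tw(G) ≤ 2. For the lower bound, G contains the cycle 1–0–3–2–1, so G is not a forest; only forests have treewidth ≤ 1, hence tw(G) ≥ 2. Therefore the treewidth is 2.

Treewidth 2.
One such decomposition:
Bags: B1 = {0, 1, 3}  B2 = {1, 2, 3}
Tree: B1–B2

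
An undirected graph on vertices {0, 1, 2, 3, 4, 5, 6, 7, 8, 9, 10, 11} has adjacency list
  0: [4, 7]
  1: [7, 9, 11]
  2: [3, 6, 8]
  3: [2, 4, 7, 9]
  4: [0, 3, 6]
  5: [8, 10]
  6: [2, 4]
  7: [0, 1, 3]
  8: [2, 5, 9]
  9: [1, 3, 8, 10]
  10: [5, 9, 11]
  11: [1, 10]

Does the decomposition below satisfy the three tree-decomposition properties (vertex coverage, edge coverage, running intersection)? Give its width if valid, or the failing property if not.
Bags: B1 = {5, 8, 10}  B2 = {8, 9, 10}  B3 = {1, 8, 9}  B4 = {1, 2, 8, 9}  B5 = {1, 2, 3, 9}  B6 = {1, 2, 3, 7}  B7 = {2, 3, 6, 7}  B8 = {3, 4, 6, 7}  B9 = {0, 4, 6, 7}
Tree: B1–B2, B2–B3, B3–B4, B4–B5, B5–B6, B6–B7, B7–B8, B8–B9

A tree decomposition must satisfy three properties: every vertex lies in some bag; for every edge, both endpoints lie together in some bag; and for every vertex, the bags containing it form a connected subtree. Here vertex 11 appears in no bag, so the decomposition is invalid.

No — vertex 11 appears in no bag.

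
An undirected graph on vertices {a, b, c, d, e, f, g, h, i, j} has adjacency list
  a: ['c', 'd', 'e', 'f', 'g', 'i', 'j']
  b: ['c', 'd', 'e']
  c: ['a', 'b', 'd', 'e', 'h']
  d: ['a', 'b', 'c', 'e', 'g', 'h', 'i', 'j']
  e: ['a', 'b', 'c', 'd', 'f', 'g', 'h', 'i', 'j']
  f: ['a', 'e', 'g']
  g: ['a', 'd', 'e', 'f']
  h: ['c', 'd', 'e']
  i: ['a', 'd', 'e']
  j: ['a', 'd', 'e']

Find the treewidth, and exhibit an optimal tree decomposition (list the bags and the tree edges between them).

Every bag has size at most 4, so the width is 4 − 1 = 3 and tw(G) ≤ 3. On the other hand G contains the 4-clique {c, d, e, h}. A clique must lie in a single bag of any decomposition, so no decomposition can have width below 3. Therefore the treewidth is 3.

Treewidth 3.
One optimal decomposition is:
Bags: B1 = {a, d, e, g}  B2 = {a, d, e, i}  B3 = {a, c, d, e}  B4 = {a, e, f, g}  B5 = {b, c, d, e}  B6 = {a, d, e, j}  B7 = {c, d, e, h}
Tree: B1–B2, B1–B3, B1–B4, B3–B5, B2–B6, B3–B7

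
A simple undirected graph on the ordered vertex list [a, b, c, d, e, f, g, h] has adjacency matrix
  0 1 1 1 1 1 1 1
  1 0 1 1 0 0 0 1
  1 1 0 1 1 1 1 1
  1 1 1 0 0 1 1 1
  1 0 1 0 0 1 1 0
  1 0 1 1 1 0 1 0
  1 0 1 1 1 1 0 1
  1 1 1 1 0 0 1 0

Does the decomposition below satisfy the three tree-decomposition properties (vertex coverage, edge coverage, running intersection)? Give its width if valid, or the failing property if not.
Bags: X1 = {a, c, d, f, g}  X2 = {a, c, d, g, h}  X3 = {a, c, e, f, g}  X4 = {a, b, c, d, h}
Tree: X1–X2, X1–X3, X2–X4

Yes; width 4.

Every vertex of G appears in some bag (union = {a, b, c, d, e, f, g, h}); every edge is covered by a bag; and for each vertex v the set of bags containing v is connected in the bag tree. The decomposition is therefore valid. The largest bag has 5 vertices, so the width is 4.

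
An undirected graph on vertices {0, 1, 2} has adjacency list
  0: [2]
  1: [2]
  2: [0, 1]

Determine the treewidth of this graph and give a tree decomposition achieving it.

The largest bag has 2 vertices, giving width 1; this decomposition certifies tw(G) ≤ 1. Any graph with an edge has treewidth ≥ 1, and G has the edge 2–0. Combining the bounds, tw(G) = 1.

Treewidth 1.
One optimal decomposition is:
Bags: B1 = {0, 2}  B2 = {1, 2}
Tree: B1–B2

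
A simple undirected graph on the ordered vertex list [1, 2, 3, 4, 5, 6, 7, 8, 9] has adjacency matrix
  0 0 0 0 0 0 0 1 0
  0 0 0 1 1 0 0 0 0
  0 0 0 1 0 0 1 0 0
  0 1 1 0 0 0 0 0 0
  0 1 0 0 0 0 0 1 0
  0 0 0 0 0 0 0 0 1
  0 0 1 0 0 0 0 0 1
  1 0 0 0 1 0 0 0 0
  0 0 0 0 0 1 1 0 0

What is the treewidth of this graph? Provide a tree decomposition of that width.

Treewidth 1.
Bags: B1 = {6, 9}  B2 = {7, 9}  B3 = {3, 7}  B4 = {3, 4}  B5 = {2, 4}  B6 = {2, 5}  B7 = {5, 8}  B8 = {1, 8}
Tree: B1–B2, B2–B3, B3–B4, B4–B5, B5–B6, B6–B7, B7–B8

Every bag has size at most 2, so the width is 2 − 1 = 1 and tw(G) ≤ 1. G has an edge, so its treewidth is at least 1. The upper and lower bounds meet at 1, so that is the treewidth.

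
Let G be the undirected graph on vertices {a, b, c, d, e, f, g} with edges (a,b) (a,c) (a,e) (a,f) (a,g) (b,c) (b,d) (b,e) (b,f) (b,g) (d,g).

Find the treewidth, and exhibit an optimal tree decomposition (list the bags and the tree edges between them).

Treewidth 2.
One optimal decomposition is:
Bags: B1 = {a, b, c}  B2 = {a, b, g}  B3 = {b, d, g}  B4 = {a, b, f}  B5 = {a, b, e}
Tree: B1–B2, B2–B3, B1–B4, B2–B5

The largest bag has 3 vertices, giving width 2; this decomposition certifies tw(G) ≤ 2. Conversely, {b, d, g} is a clique of size 3, and the vertices of any clique must share a bag in every tree decomposition; so some bag has ≥ 3 vertices and tw(G) ≥ 2. Hence tw(G) = 2 exactly.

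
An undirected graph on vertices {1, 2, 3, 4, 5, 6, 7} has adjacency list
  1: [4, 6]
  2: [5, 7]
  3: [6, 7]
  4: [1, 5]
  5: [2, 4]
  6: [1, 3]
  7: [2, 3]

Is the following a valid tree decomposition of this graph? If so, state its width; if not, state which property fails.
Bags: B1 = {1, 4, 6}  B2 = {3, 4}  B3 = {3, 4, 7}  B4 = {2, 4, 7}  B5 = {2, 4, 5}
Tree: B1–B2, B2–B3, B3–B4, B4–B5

No — edge (6,3) lies in no bag.

A tree decomposition must satisfy three properties: every vertex lies in some bag; for every edge, both endpoints lie together in some bag; and for every vertex, the bags containing it form a connected subtree. Here edge (6,3) lies in no bag, so the decomposition is invalid.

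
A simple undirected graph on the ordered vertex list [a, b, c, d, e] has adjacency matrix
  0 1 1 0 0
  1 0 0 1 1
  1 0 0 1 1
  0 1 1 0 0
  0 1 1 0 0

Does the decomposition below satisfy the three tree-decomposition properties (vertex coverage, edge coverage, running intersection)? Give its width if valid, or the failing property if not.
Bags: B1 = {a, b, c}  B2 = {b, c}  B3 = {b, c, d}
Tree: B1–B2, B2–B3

A tree decomposition must satisfy three properties: every vertex lies in some bag; for every edge, both endpoints lie together in some bag; and for every vertex, the bags containing it form a connected subtree. Here vertex e appears in no bag, so the decomposition is invalid.

No — vertex e appears in no bag.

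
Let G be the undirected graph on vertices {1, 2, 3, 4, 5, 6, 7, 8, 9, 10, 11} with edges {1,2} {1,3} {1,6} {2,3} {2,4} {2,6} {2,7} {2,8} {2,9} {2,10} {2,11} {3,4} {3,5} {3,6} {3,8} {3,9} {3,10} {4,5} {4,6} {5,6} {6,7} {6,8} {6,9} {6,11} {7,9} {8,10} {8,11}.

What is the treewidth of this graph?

3

A width-3 tree decomposition is:
Bags: B1 = {2, 3, 6, 9}  B2 = {2, 6, 7, 9}  B3 = {2, 3, 4, 6}  B4 = {2, 3, 6, 8}  B5 = {2, 3, 8, 10}  B6 = {2, 6, 8, 11}  B7 = {1, 2, 3, 6}  B8 = {3, 4, 5, 6}
Tree: B1–B2, B1–B3, B1–B4, B4–B5, B4–B6, B3–B7, B3–B8
Each bag holds 4 vertices, so the decomposition has width 3, which upper-bounds the treewidth. On the other hand G contains the 4-clique {2, 3, 8, 10}. A clique must lie in a single bag of any decomposition, so no decomposition can have width below 3. Combining the bounds, tw(G) = 3.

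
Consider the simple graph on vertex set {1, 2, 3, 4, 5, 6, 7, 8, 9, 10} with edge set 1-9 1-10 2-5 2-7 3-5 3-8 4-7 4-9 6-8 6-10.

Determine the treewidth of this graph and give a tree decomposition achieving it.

Treewidth 2.
Bags: B1 = {2, 5, 7}  B2 = {3, 5, 7}  B3 = {3, 7, 8}  B4 = {6, 7, 8}  B5 = {6, 7, 10}  B6 = {1, 7, 10}  B7 = {1, 7, 9}  B8 = {4, 7, 9}
Tree: B1–B2, B2–B3, B3–B4, B4–B5, B5–B6, B6–B7, B7–B8

The largest bag has 3 vertices, giving width 2; this decomposition certifies tw(G) ≤ 2. Since 7–2–5–3–8–6–10–1–9–4–7 is a cycle in G, G is not acyclic. Forests are exactly the graphs of treewidth ≤ 1, so tw(G) ≥ 2. Combining the bounds, tw(G) = 2.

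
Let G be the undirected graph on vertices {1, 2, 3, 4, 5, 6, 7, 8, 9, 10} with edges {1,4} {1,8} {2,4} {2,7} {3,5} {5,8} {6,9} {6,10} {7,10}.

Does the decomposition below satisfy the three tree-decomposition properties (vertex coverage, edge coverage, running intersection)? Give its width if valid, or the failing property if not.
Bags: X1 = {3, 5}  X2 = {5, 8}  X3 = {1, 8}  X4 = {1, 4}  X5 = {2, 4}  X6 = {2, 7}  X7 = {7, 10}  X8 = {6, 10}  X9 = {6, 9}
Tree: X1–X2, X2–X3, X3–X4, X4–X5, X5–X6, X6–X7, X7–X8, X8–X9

Vertex coverage: the bags together contain {1, 2, 3, 4, 5, 6, 7, 8, 9, 10}, the full vertex set. Edge coverage: each edge of G has both endpoints in at least one bag. Running intersection: for every vertex, the bags containing it form a connected subtree. All three properties hold, so this is a valid tree decomposition of width max|bag| − 1 = 1, and hence tw(G) ≤ 1.

Yes; width 1.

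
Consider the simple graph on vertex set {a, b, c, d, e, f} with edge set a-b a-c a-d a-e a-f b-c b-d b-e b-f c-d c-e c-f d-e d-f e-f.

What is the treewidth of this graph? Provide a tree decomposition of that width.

Treewidth 5.
One optimal decomposition is:
Bags: B1 = {a, b, c, d, e, f}
Tree: (single bag)

With just one bag of size 6, the width is 6 − 1 = 5, so tw(G) ≤ 5. On the other hand G contains the 6-clique {a, b, c, d, e, f}. A clique must lie in a single bag of any decomposition, so no decomposition can have width below 5. Hence tw(G) = 5 exactly.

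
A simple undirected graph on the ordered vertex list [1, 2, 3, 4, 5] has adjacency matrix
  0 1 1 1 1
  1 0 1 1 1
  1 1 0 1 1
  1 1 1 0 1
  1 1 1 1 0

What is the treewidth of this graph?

A width-4 tree decomposition is:
Bags: B1 = {1, 2, 3, 4, 5}
Tree: (single bag)
A single bag containing all 5 vertices is trivially a valid decomposition of width 4. For the lower bound, the 5 vertices {1, 2, 3, 4, 5} are pairwise adjacent, and any tree decomposition puts a clique entirely inside one bag — forcing width ≥ 4. Therefore the treewidth is 4.

4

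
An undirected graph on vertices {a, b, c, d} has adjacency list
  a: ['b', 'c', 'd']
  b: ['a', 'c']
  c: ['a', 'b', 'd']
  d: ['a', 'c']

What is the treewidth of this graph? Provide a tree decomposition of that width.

Treewidth 2.
One such decomposition:
Bags: B1 = {a, b, c}  B2 = {a, c, d}
Tree: B1–B2

Every bag has size at most 3, so the width is 3 − 1 = 2 and tw(G) ≤ 2. Conversely, {a, c, d} is a clique of size 3, and the vertices of any clique must share a bag in every tree decomposition; so some bag has ≥ 3 vertices and tw(G) ≥ 2. Hence tw(G) = 2 exactly.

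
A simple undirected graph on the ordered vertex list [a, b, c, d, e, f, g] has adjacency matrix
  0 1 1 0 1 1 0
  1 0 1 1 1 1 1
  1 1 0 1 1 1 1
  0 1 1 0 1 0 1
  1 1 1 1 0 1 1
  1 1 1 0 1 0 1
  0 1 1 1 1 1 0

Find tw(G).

A width-4 tree decomposition is:
Bags: B1 = {b, c, e, f, g}  B2 = {a, b, c, e, f}  B3 = {b, c, d, e, g}
Tree: B1–B2, B1–B3
Every bag has size at most 5, so the width is 5 − 1 = 4 and tw(G) ≤ 4. On the other hand G contains the 5-clique {b, c, d, e, g}. A clique must lie in a single bag of any decomposition, so no decomposition can have width below 4. Hence tw(G) = 4 exactly.

4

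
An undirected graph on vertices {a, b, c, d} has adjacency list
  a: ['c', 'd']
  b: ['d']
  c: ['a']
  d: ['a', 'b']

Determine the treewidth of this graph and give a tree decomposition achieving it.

The largest bag has 2 vertices, giving width 1; this decomposition certifies tw(G) ≤ 1. G has an edge, so its treewidth is at least 1. Therefore the treewidth is 1.

Treewidth 1.
One such decomposition:
Bags: B1 = {b, d}  B2 = {a, d}  B3 = {a, c}
Tree: B1–B2, B2–B3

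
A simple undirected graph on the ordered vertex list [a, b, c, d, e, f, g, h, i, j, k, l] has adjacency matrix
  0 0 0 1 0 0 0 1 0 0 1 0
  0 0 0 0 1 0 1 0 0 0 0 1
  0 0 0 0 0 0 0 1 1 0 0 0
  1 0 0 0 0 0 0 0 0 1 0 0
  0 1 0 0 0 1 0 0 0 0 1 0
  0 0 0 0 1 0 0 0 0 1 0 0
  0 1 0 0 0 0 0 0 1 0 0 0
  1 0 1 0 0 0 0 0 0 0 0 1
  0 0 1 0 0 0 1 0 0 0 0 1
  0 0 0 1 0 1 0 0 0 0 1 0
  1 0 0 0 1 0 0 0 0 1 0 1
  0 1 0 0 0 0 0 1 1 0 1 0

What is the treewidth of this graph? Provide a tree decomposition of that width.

Each bag holds 4 vertices, so the decomposition has width 3, which upper-bounds the treewidth. For the lower bound: the 4 vertex sets {c,g,i}, {h}, {l}, {a,b,e,k} are disjoint, each induces a connected subgraph, and every pair is joined by at least one edge of G. Contracting each set to a single vertex therefore yields K_{4} as a minor, and since treewidth is minor-monotone, tw(G) ≥ tw(K_{4}) = 3. Combining the bounds, tw(G) = 3.

Treewidth 3.
One optimal decomposition is:
Bags: B1 = {c, g, h, i}  B2 = {g, h, i, l}  B3 = {b, g, h, l}  B4 = {a, b, h, l}  B5 = {a, b, k, l}  B6 = {a, b, e, k}  B7 = {a, d, e, k}  B8 = {d, e, j, k}  B9 = {d, e, f, j}
Tree: B1–B2, B2–B3, B3–B4, B4–B5, B5–B6, B6–B7, B7–B8, B8–B9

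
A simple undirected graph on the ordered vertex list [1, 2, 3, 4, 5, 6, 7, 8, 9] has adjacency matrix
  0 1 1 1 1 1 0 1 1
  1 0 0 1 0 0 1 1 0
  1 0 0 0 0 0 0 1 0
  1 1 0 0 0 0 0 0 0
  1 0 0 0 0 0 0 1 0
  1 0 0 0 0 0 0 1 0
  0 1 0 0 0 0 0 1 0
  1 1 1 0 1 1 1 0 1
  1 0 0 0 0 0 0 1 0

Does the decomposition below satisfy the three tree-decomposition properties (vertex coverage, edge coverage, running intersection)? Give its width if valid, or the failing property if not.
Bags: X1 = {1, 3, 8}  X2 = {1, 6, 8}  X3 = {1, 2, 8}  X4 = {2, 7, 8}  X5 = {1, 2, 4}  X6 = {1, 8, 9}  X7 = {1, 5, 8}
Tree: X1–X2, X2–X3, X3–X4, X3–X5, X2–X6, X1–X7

Checking the three conditions: (i) the bags cover all of {1, 2, 3, 4, 5, 6, 7, 8, 9}; (ii) for each edge, some bag contains both endpoints; (iii) the bags containing any fixed vertex form a subtree. All hold, so the decomposition is valid with width 3 − 1 = 2.

Yes; width 2.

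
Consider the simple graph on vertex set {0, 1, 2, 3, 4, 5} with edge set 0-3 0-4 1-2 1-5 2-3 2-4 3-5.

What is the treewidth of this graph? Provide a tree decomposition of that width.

Treewidth 2.
One optimal decomposition is:
Bags: B1 = {1, 2, 5}  B2 = {2, 3, 5}  B3 = {2, 3, 4}  B4 = {0, 3, 4}
Tree: B1–B2, B2–B3, B3–B4

Every bag has size at most 3, so the width is 3 − 1 = 2 and tw(G) ≤ 2. Since 1–5–3–2–1 is a cycle in G, G is not acyclic. Forests are exactly the graphs of treewidth ≤ 1, so tw(G) ≥ 2. The upper and lower bounds meet at 2, so that is the treewidth.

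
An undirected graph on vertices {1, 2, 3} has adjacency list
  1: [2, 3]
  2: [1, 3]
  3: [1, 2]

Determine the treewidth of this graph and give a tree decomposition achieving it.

Treewidth 2.
One such decomposition:
Bags: B1 = {1, 2, 3}
Tree: (single bag)

A single bag containing all 3 vertices is trivially a valid decomposition of width 2. On the other hand G contains the 3-clique {1, 2, 3}. A clique must lie in a single bag of any decomposition, so no decomposition can have width below 2. Combining the bounds, tw(G) = 2.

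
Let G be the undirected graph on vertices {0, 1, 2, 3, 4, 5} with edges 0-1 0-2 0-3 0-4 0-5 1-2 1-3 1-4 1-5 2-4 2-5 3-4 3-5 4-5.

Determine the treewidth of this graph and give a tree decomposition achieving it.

Every bag has size at most 5, so the width is 5 − 1 = 4 and tw(G) ≤ 4. On the other hand G contains the 5-clique {0, 1, 2, 4, 5}. A clique must lie in a single bag of any decomposition, so no decomposition can have width below 4. Therefore the treewidth is 4.

Treewidth 4.
One optimal decomposition is:
Bags: B1 = {0, 1, 2, 4, 5}  B2 = {0, 1, 3, 4, 5}
Tree: B1–B2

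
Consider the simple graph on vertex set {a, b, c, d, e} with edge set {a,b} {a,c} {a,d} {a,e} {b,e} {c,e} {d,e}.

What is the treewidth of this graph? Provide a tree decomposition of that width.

Every bag has size at most 3, so the width is 3 − 1 = 2 and tw(G) ≤ 2. On the other hand G contains the 3-clique {a, d, e}. A clique must lie in a single bag of any decomposition, so no decomposition can have width below 2. Hence tw(G) = 2 exactly.

Treewidth 2.
One optimal decomposition is:
Bags: B1 = {a, b, e}  B2 = {a, d, e}  B3 = {a, c, e}
Tree: B1–B2, B1–B3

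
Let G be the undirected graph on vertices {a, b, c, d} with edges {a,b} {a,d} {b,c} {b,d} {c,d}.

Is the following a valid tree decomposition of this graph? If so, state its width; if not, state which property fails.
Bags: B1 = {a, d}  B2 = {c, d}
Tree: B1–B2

No — vertex b appears in no bag.

A tree decomposition must satisfy three properties: every vertex lies in some bag; for every edge, both endpoints lie together in some bag; and for every vertex, the bags containing it form a connected subtree. Here vertex b appears in no bag, so the decomposition is invalid.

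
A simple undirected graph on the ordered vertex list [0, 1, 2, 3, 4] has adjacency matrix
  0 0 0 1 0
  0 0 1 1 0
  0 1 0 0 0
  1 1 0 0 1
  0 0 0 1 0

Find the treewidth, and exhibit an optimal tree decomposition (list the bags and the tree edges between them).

Treewidth 1.
One such decomposition:
Bags: B1 = {0, 3}  B2 = {1, 3}  B3 = {3, 4}  B4 = {1, 2}
Tree: B1–B2, B1–B3, B2–B4

Each bag holds 2 vertices, so the decomposition has width 1, which upper-bounds the treewidth. Any graph with an edge has treewidth ≥ 1, and G has the edge 3–0. Therefore the treewidth is 1.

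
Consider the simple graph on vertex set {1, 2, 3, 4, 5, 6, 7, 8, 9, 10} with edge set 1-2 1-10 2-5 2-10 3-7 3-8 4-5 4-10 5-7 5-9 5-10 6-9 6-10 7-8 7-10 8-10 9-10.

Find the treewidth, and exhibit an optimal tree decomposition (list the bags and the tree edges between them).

The largest bag has 3 vertices, giving width 2; this decomposition certifies tw(G) ≤ 2. On the other hand G contains the 3-clique {7, 8, 10}. A clique must lie in a single bag of any decomposition, so no decomposition can have width below 2. The upper and lower bounds meet at 2, so that is the treewidth.

Treewidth 2.
Bags: B1 = {5, 9, 10}  B2 = {4, 5, 10}  B3 = {2, 5, 10}  B4 = {1, 2, 10}  B5 = {5, 7, 10}  B6 = {7, 8, 10}  B7 = {3, 7, 8}  B8 = {6, 9, 10}
Tree: B1–B2, B1–B3, B3–B4, B1–B5, B5–B6, B6–B7, B1–B8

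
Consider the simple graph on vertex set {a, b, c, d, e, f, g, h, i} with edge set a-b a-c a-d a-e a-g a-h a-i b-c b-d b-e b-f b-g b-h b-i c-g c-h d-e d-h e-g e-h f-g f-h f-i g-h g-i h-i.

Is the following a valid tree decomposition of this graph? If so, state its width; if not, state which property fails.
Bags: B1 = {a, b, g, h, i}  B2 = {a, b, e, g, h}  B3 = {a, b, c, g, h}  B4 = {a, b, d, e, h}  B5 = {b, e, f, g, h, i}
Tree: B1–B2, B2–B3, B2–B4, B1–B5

No — bags containing vertex e are not connected in the tree.

A tree decomposition must satisfy three properties: every vertex lies in some bag; for every edge, both endpoints lie together in some bag; and for every vertex, the bags containing it form a connected subtree. Here bags containing vertex e are not connected in the tree, so the decomposition is invalid.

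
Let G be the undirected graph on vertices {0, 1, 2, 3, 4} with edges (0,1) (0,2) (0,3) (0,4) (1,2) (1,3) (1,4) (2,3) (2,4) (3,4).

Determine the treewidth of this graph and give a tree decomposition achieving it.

Treewidth 4.
One such decomposition:
Bags: B1 = {0, 1, 2, 3, 4}
Tree: (single bag)

With just one bag of size 5, the width is 5 − 1 = 4, so tw(G) ≤ 4. Conversely, {0, 1, 2, 3, 4} is a clique of size 5, and the vertices of any clique must share a bag in every tree decomposition; so some bag has ≥ 5 vertices and tw(G) ≥ 4. The upper and lower bounds meet at 4, so that is the treewidth.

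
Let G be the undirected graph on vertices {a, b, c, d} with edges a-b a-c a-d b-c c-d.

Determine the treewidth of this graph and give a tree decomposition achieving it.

Every bag has size at most 3, so the width is 3 − 1 = 2 and tw(G) ≤ 2. On the other hand G contains the 3-clique {a, c, d}. A clique must lie in a single bag of any decomposition, so no decomposition can have width below 2. Therefore the treewidth is 2.

Treewidth 2.
One such decomposition:
Bags: B1 = {a, b, c}  B2 = {a, c, d}
Tree: B1–B2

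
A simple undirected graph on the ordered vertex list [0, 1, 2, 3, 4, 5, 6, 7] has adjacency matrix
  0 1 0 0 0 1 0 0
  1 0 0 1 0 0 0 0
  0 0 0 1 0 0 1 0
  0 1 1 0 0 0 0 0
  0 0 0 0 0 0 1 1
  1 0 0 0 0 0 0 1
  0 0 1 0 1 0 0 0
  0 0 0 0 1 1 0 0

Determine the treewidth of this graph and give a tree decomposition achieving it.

Treewidth 2.
One such decomposition:
Bags: B1 = {4, 5, 7}  B2 = {0, 4, 5}  B3 = {0, 1, 4}  B4 = {1, 3, 4}  B5 = {2, 3, 4}  B6 = {2, 4, 6}
Tree: B1–B2, B2–B3, B3–B4, B4–B5, B5–B6

The largest bag has 3 vertices, giving width 2; this decomposition certifies tw(G) ≤ 2. The edges 4–7–5–0–1–3–2–6–4 form a cycle, so G is not a tree and its treewidth is at least 2. Hence tw(G) = 2 exactly.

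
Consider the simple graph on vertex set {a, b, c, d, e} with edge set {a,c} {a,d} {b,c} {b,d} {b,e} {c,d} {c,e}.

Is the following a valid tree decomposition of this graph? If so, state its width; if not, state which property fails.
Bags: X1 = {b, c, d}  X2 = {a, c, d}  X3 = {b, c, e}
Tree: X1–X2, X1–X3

Checking the three conditions: (i) the bags cover all of {a, b, c, d, e}; (ii) for each edge, some bag contains both endpoints; (iii) the bags containing any fixed vertex form a subtree. All hold, so the decomposition is valid with width 3 − 1 = 2.

Yes; width 2.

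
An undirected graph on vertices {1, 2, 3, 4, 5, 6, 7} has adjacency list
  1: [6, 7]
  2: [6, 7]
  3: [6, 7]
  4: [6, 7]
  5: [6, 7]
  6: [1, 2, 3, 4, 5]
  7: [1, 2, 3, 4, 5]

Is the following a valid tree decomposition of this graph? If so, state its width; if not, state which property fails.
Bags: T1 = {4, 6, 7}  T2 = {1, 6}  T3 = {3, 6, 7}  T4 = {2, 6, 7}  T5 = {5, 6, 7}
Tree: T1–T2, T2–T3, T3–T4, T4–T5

A tree decomposition must satisfy three properties: every vertex lies in some bag; for every edge, both endpoints lie together in some bag; and for every vertex, the bags containing it form a connected subtree. Here edge (7,1) lies in no bag, so the decomposition is invalid.

No — edge (7,1) lies in no bag.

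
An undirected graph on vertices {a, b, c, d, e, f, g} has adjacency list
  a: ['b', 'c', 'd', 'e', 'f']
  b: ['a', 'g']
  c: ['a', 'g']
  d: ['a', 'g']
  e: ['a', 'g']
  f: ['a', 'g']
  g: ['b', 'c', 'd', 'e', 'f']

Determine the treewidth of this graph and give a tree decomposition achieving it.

Treewidth 2.
One optimal decomposition is:
Bags: B1 = {a, c, g}  B2 = {a, b, g}  B3 = {a, d, g}  B4 = {a, e, g}  B5 = {a, f, g}
Tree: B1–B2, B2–B3, B3–B4, B4–B5

Every bag has size at most 3, so the width is 3 − 1 = 2 and tw(G) ≤ 2. Since a–c–g–b–a is a cycle in G, G is not acyclic. Forests are exactly the graphs of treewidth ≤ 1, so tw(G) ≥ 2. Combining the bounds, tw(G) = 2.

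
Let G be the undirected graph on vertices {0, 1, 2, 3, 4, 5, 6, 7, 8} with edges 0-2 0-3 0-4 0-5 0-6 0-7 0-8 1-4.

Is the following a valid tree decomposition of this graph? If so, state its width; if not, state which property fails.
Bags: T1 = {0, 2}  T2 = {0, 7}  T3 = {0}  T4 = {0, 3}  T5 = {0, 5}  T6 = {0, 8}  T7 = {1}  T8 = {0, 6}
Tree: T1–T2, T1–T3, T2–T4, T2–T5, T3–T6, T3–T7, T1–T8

No — vertex 4 appears in no bag.

A tree decomposition must satisfy three properties: every vertex lies in some bag; for every edge, both endpoints lie together in some bag; and for every vertex, the bags containing it form a connected subtree. Here vertex 4 appears in no bag, so the decomposition is invalid.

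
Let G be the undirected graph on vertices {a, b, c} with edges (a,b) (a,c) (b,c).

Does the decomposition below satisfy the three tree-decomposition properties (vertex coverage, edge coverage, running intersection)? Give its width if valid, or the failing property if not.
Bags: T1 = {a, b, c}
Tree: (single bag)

Yes; width 2.

Vertex coverage: the bags together contain {a, b, c}, the full vertex set. Edge coverage: each edge of G has both endpoints in at least one bag. Running intersection: for every vertex, the bags containing it form a connected subtree. All three properties hold, so this is a valid tree decomposition of width max|bag| − 1 = 2, and hence tw(G) ≤ 2.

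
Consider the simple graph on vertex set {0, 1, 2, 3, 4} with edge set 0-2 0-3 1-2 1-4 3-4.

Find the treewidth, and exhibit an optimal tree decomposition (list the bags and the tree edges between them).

Treewidth 2.
Bags: B1 = {0, 3, 4}  B2 = {0, 1, 4}  B3 = {0, 1, 2}
Tree: B1–B2, B2–B3

Each bag holds 3 vertices, so the decomposition has width 2, which upper-bounds the treewidth. Since 0–3–4–1–2–0 is a cycle in G, G is not acyclic. Forests are exactly the graphs of treewidth ≤ 1, so tw(G) ≥ 2. Hence tw(G) = 2 exactly.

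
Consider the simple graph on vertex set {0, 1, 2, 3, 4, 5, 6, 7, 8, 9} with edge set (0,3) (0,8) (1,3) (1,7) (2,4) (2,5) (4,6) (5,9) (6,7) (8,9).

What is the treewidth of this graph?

2

A width-2 tree decomposition is:
Bags: B1 = {0, 8, 9}  B2 = {0, 3, 9}  B3 = {1, 3, 9}  B4 = {1, 7, 9}  B5 = {6, 7, 9}  B6 = {4, 6, 9}  B7 = {2, 4, 9}  B8 = {2, 5, 9}
Tree: B1–B2, B2–B3, B3–B4, B4–B5, B5–B6, B6–B7, B7–B8
Every bag has size at most 3, so the width is 3 − 1 = 2 and tw(G) ≤ 2. Since 9–8–0–3–1–7–6–4–2–5–9 is a cycle in G, G is not acyclic. Forests are exactly the graphs of treewidth ≤ 1, so tw(G) ≥ 2. Hence tw(G) = 2 exactly.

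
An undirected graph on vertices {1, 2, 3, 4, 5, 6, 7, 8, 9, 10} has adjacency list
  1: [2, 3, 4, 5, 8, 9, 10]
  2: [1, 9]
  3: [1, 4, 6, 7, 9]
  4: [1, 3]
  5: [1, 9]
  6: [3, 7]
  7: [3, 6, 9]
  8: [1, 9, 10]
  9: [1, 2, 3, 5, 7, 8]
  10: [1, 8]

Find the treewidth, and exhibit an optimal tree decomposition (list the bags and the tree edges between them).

Each bag holds 3 vertices, so the decomposition has width 2, which upper-bounds the treewidth. For the lower bound, the 3 vertices {1, 8, 9} are pairwise adjacent, and any tree decomposition puts a clique entirely inside one bag — forcing width ≥ 2. Combining the bounds, tw(G) = 2.

Treewidth 2.
One optimal decomposition is:
Bags: B1 = {1, 3, 9}  B2 = {1, 2, 9}  B3 = {1, 8, 9}  B4 = {1, 5, 9}  B5 = {1, 3, 4}  B6 = {3, 7, 9}  B7 = {1, 8, 10}  B8 = {3, 6, 7}
Tree: B1–B2, B2–B3, B2–B4, B1–B5, B1–B6, B3–B7, B6–B8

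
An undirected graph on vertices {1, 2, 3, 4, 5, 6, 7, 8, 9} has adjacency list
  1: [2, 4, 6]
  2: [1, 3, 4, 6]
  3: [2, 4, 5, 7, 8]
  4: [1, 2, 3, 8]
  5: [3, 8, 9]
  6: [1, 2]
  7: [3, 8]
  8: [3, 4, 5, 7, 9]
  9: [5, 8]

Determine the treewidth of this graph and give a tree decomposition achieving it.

Treewidth 2.
One such decomposition:
Bags: B1 = {3, 4, 8}  B2 = {3, 5, 8}  B3 = {2, 3, 4}  B4 = {1, 2, 4}  B5 = {5, 8, 9}  B6 = {3, 7, 8}  B7 = {1, 2, 6}
Tree: B1–B2, B1–B3, B3–B4, B2–B5, B1–B6, B4–B7

Each bag holds 3 vertices, so the decomposition has width 2, which upper-bounds the treewidth. Conversely, {1, 2, 4} is a clique of size 3, and the vertices of any clique must share a bag in every tree decomposition; so some bag has ≥ 3 vertices and tw(G) ≥ 2. Hence tw(G) = 2 exactly.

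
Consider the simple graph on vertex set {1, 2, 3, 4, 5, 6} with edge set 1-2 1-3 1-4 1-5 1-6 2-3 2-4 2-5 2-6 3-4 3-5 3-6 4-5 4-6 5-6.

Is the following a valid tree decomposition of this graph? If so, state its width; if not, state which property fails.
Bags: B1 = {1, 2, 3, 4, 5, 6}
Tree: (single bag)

Checking the three conditions: (i) the bags cover all of {1, 2, 3, 4, 5, 6}; (ii) for each edge, some bag contains both endpoints; (iii) the bags containing any fixed vertex form a subtree. All hold, so the decomposition is valid with width 6 − 1 = 5.

Yes; width 5.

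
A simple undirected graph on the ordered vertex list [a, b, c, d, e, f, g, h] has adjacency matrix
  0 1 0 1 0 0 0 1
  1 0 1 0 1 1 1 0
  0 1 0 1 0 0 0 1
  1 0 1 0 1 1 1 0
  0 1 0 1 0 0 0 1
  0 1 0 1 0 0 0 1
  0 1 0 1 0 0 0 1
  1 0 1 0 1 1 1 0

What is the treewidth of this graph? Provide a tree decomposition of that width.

The largest bag has 4 vertices, giving width 3; this decomposition certifies tw(G) ≤ 3. For the lower bound: the 4 vertex sets {a,h}, {d,e}, {b}, {g} are disjoint, each induces a connected subgraph, and every pair is joined by at least one edge of G. Contracting each set to a single vertex therefore yields K_{4} as a minor, and since treewidth is minor-monotone, tw(G) ≥ tw(K_{4}) = 3. The upper and lower bounds meet at 3, so that is the treewidth.

Treewidth 3.
One such decomposition:
Bags: B1 = {a, b, d, h}  B2 = {b, d, e, h}  B3 = {b, d, g, h}  B4 = {b, d, f, h}  B5 = {b, c, d, h}
Tree: B1–B2, B2–B3, B3–B4, B4–B5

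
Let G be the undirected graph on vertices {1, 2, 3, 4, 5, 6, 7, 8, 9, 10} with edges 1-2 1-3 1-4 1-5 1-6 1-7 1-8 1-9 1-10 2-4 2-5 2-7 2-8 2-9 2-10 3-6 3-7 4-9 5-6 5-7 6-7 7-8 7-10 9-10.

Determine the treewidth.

A width-3 tree decomposition is:
Bags: B1 = {1, 2, 5, 7}  B2 = {1, 2, 7, 10}  B3 = {1, 5, 6, 7}  B4 = {1, 2, 9, 10}  B5 = {1, 2, 7, 8}  B6 = {1, 3, 6, 7}  B7 = {1, 2, 4, 9}
Tree: B1–B2, B1–B3, B2–B4, B1–B5, B3–B6, B4–B7
The largest bag has 4 vertices, giving width 3; this decomposition certifies tw(G) ≤ 3. Conversely, {1, 2, 9, 10} is a clique of size 4, and the vertices of any clique must share a bag in every tree decomposition; so some bag has ≥ 4 vertices and tw(G) ≥ 3. Therefore the treewidth is 3.

3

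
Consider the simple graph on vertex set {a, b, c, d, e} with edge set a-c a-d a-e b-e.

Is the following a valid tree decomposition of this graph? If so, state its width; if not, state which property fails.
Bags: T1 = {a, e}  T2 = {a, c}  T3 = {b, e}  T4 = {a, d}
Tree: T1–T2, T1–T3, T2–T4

Every vertex of G appears in some bag (union = {a, b, c, d, e}); every edge is covered by a bag; and for each vertex v the set of bags containing v is connected in the bag tree. The decomposition is therefore valid. The largest bag has 2 vertices, so the width is 1.

Yes; width 1.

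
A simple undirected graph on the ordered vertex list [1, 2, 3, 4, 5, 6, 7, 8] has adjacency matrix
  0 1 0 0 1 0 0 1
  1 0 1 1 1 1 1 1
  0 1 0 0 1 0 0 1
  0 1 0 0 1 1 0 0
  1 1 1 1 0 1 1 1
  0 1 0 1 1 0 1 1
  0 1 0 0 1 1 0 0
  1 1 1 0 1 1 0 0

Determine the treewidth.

3

A width-3 tree decomposition is:
Bags: B1 = {2, 3, 5, 8}  B2 = {2, 5, 6, 8}  B3 = {2, 4, 5, 6}  B4 = {2, 5, 6, 7}  B5 = {1, 2, 5, 8}
Tree: B1–B2, B2–B3, B3–B4, B2–B5
Every bag has size at most 4, so the width is 4 − 1 = 3 and tw(G) ≤ 3. For the lower bound, the 4 vertices {1, 2, 5, 8} are pairwise adjacent, and any tree decomposition puts a clique entirely inside one bag — forcing width ≥ 3. Hence tw(G) = 3 exactly.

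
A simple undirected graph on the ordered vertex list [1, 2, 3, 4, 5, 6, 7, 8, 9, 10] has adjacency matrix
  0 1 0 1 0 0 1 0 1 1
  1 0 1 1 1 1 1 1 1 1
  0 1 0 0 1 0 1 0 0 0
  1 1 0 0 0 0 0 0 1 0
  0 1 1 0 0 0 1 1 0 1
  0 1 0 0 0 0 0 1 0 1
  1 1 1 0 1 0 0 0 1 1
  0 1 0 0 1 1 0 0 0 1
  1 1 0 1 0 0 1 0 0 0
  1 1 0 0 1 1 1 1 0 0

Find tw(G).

3

A width-3 tree decomposition is:
Bags: B1 = {2, 5, 7, 10}  B2 = {2, 3, 5, 7}  B3 = {1, 2, 7, 10}  B4 = {1, 2, 7, 9}  B5 = {2, 5, 8, 10}  B6 = {2, 6, 8, 10}  B7 = {1, 2, 4, 9}
Tree: B1–B2, B1–B3, B3–B4, B1–B5, B5–B6, B4–B7
Each bag holds 4 vertices, so the decomposition has width 3, which upper-bounds the treewidth. For the lower bound, the 4 vertices {2, 5, 8, 10} are pairwise adjacent, and any tree decomposition puts a clique entirely inside one bag — forcing width ≥ 3. The upper and lower bounds meet at 3, so that is the treewidth.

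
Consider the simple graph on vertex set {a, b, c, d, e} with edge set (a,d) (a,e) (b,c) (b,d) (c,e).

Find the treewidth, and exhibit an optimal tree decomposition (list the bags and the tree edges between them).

Each bag holds 3 vertices, so the decomposition has width 2, which upper-bounds the treewidth. The edges b–c–e–a–d–b form a cycle, so G is not a tree and its treewidth is at least 2. The upper and lower bounds meet at 2, so that is the treewidth.

Treewidth 2.
Bags: B1 = {b, c, e}  B2 = {a, b, e}  B3 = {a, b, d}
Tree: B1–B2, B2–B3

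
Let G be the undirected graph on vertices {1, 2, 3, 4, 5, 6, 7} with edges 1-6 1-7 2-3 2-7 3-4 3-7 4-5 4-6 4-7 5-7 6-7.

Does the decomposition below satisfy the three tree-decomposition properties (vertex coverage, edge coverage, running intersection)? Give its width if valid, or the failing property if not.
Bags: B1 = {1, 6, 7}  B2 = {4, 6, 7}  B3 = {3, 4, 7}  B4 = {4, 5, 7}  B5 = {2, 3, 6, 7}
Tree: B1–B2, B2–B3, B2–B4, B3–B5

A tree decomposition must satisfy three properties: every vertex lies in some bag; for every edge, both endpoints lie together in some bag; and for every vertex, the bags containing it form a connected subtree. Here bags containing vertex 6 are not connected in the tree, so the decomposition is invalid.

No — bags containing vertex 6 are not connected in the tree.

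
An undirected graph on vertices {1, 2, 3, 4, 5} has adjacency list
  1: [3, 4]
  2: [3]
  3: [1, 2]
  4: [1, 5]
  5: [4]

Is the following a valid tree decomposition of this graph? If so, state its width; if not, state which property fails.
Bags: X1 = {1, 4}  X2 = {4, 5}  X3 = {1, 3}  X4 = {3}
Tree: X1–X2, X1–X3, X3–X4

A tree decomposition must satisfy three properties: every vertex lies in some bag; for every edge, both endpoints lie together in some bag; and for every vertex, the bags containing it form a connected subtree. Here vertex 2 appears in no bag, so the decomposition is invalid.

No — vertex 2 appears in no bag.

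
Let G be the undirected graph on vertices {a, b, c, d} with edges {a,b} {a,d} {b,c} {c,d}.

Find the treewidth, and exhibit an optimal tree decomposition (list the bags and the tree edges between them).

Every bag has size at most 3, so the width is 3 − 1 = 2 and tw(G) ≤ 2. The edges d–c–b–a–d form a cycle, so G is not a tree and its treewidth is at least 2. Therefore the treewidth is 2.

Treewidth 2.
One such decomposition:
Bags: B1 = {b, c, d}  B2 = {a, b, d}
Tree: B1–B2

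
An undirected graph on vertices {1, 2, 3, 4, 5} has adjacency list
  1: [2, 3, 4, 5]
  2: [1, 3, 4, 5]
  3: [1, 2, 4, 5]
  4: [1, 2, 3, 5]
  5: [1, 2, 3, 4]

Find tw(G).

4

A width-4 tree decomposition is:
Bags: B1 = {1, 2, 3, 4, 5}
Tree: (single bag)
With just one bag of size 5, the width is 5 − 1 = 4, so tw(G) ≤ 4. Conversely, {1, 2, 3, 4, 5} is a clique of size 5, and the vertices of any clique must share a bag in every tree decomposition; so some bag has ≥ 5 vertices and tw(G) ≥ 4. The upper and lower bounds meet at 4, so that is the treewidth.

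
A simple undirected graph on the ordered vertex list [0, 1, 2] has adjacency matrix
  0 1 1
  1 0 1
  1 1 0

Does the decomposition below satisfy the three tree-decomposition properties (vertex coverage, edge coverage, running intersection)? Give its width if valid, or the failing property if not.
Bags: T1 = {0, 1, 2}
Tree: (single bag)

Vertex coverage: the bags together contain {0, 1, 2}, the full vertex set. Edge coverage: each edge of G has both endpoints in at least one bag. Running intersection: for every vertex, the bags containing it form a connected subtree. All three properties hold, so this is a valid tree decomposition of width max|bag| − 1 = 2, and hence tw(G) ≤ 2.

Yes; width 2.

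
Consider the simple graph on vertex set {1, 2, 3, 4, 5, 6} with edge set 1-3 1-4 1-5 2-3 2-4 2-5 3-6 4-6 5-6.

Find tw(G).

A width-3 tree decomposition is:
Bags: B1 = {2, 3, 4, 5}  B2 = {1, 3, 4, 5}  B3 = {3, 4, 5, 6}
Tree: B1–B2, B2–B3
The largest bag has 4 vertices, giving width 3; this decomposition certifies tw(G) ≤ 3. For the lower bound: the 4 vertex sets {2,3}, {1,5}, {4}, {6} are disjoint, each induces a connected subgraph, and every pair is joined by at least one edge of G. Contracting each set to a single vertex therefore yields K_{4} as a minor, and since treewidth is minor-monotone, tw(G) ≥ tw(K_{4}) = 3. Combining the bounds, tw(G) = 3.

3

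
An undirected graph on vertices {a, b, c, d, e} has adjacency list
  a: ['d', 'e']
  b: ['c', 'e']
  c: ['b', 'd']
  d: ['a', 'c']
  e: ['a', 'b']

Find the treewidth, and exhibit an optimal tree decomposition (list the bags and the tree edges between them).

The largest bag has 3 vertices, giving width 2; this decomposition certifies tw(G) ≤ 2. For the lower bound, G contains the cycle d–a–e–b–c–d, so G is not a forest; only forests have treewidth ≤ 1, hence tw(G) ≥ 2. Hence tw(G) = 2 exactly.

Treewidth 2.
One such decomposition:
Bags: B1 = {a, d, e}  B2 = {b, d, e}  B3 = {b, c, d}
Tree: B1–B2, B2–B3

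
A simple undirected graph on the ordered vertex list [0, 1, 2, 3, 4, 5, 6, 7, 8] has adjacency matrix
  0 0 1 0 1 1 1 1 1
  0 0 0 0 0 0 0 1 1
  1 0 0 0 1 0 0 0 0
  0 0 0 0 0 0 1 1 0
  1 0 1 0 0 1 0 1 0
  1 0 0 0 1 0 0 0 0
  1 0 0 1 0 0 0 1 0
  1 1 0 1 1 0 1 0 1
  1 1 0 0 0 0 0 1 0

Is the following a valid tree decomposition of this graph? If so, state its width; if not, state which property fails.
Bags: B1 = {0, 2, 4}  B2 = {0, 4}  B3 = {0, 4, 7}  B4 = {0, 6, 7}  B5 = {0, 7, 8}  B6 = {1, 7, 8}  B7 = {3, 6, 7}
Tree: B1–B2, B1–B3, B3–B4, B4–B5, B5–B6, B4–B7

No — vertex 5 appears in no bag.

A tree decomposition must satisfy three properties: every vertex lies in some bag; for every edge, both endpoints lie together in some bag; and for every vertex, the bags containing it form a connected subtree. Here vertex 5 appears in no bag, so the decomposition is invalid.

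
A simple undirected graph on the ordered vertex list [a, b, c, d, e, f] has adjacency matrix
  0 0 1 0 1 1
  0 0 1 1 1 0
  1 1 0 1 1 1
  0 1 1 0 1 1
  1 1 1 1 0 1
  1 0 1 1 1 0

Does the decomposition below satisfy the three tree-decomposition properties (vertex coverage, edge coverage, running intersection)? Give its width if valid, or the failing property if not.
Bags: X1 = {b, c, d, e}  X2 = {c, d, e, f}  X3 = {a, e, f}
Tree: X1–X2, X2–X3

No — edge (c,a) lies in no bag.

A tree decomposition must satisfy three properties: every vertex lies in some bag; for every edge, both endpoints lie together in some bag; and for every vertex, the bags containing it form a connected subtree. Here edge (c,a) lies in no bag, so the decomposition is invalid.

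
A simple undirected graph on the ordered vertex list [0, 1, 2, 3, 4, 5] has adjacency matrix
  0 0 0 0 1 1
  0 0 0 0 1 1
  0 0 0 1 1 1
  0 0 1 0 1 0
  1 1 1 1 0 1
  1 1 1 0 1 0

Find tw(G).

2

A width-2 tree decomposition is:
Bags: B1 = {2, 4, 5}  B2 = {1, 4, 5}  B3 = {2, 3, 4}  B4 = {0, 4, 5}
Tree: B1–B2, B1–B3, B1–B4
Each bag holds 3 vertices, so the decomposition has width 2, which upper-bounds the treewidth. On the other hand G contains the 3-clique {2, 3, 4}. A clique must lie in a single bag of any decomposition, so no decomposition can have width below 2. Combining the bounds, tw(G) = 2.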